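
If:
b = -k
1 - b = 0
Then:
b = 1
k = -1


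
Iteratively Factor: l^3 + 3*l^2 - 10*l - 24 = (l + 2)*(l^2 + l - 12) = (l + 2)*(l + 4)*(l - 3)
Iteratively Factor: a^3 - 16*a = (a - 4)*(a^2 + 4*a) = a*(a - 4)*(a + 4)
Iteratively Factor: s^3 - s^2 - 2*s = (s - 2)*(s^2 + s) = (s - 2)*(s + 1)*(s)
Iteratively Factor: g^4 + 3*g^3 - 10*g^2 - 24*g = (g + 2)*(g^3 + g^2 - 12*g) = (g + 2)*(g + 4)*(g^2 - 3*g) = (g - 3)*(g + 2)*(g + 4)*(g)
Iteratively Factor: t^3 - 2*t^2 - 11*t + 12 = (t - 1)*(t^2 - t - 12) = (t - 1)*(t + 3)*(t - 4)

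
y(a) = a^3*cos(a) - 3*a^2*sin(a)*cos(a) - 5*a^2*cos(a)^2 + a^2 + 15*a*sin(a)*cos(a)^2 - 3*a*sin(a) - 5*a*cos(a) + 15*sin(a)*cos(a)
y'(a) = -a^3*sin(a) + 3*a^2*sin(a)^2 + 10*a^2*sin(a)*cos(a) - 3*a^2*cos(a)^2 + 3*a^2*cos(a) - 30*a*sin(a)^2*cos(a) - 6*a*sin(a)*cos(a) + 5*a*sin(a) + 15*a*cos(a)^3 - 10*a*cos(a)^2 - 3*a*cos(a) + 2*a - 15*sin(a)^2 + 15*sin(a)*cos(a)^2 - 3*sin(a) + 15*cos(a)^2 - 5*cos(a)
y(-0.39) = -2.41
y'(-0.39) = 2.33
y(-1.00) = -2.59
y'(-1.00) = 0.51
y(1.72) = -2.29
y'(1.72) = 2.81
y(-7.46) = -81.98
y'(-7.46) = -320.38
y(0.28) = 3.15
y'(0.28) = 11.35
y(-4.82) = 20.16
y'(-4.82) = 180.57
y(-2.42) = -1.65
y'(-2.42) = 16.43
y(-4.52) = 49.60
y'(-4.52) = 20.28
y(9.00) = -757.76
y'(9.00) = -1021.71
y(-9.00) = 317.45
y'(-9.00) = -236.32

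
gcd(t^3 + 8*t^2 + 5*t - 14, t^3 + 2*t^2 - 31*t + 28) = t^2 + 6*t - 7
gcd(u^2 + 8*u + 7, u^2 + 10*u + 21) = u + 7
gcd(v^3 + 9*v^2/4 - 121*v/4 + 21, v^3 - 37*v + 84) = v^2 + 3*v - 28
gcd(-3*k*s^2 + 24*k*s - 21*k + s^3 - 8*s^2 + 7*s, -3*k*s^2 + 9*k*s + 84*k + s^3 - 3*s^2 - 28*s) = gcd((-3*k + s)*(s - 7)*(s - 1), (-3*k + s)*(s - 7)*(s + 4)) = -3*k*s + 21*k + s^2 - 7*s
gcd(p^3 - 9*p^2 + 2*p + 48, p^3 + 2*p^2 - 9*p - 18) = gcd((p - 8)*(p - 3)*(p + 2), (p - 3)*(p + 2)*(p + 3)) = p^2 - p - 6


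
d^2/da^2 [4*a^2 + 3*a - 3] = 8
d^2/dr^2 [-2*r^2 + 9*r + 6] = -4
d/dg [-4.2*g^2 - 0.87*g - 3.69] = -8.4*g - 0.87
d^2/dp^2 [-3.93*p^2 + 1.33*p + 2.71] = -7.86000000000000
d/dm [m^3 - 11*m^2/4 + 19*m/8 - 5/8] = 3*m^2 - 11*m/2 + 19/8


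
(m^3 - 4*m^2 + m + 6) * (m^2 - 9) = m^5 - 4*m^4 - 8*m^3 + 42*m^2 - 9*m - 54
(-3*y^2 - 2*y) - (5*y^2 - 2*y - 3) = 3 - 8*y^2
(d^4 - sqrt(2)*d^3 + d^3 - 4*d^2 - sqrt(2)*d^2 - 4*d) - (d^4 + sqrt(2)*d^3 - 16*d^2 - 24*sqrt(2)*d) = -2*sqrt(2)*d^3 + d^3 - sqrt(2)*d^2 + 12*d^2 - 4*d + 24*sqrt(2)*d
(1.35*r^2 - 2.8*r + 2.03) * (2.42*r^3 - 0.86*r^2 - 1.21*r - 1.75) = 3.267*r^5 - 7.937*r^4 + 5.6871*r^3 - 0.7203*r^2 + 2.4437*r - 3.5525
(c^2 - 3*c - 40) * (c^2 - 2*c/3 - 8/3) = c^4 - 11*c^3/3 - 122*c^2/3 + 104*c/3 + 320/3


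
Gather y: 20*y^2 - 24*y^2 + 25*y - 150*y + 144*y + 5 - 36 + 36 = -4*y^2 + 19*y + 5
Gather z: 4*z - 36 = 4*z - 36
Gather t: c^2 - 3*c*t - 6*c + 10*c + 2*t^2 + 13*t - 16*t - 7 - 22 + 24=c^2 + 4*c + 2*t^2 + t*(-3*c - 3) - 5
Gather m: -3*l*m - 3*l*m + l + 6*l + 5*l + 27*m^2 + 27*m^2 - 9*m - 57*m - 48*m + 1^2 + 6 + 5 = 12*l + 54*m^2 + m*(-6*l - 114) + 12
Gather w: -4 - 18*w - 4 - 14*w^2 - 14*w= -14*w^2 - 32*w - 8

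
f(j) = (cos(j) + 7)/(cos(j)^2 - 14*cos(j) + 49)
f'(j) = (2*sin(j)*cos(j) - 14*sin(j))*(cos(j) + 7)/(cos(j)^2 - 14*cos(j) + 49)^2 - sin(j)/(cos(j)^2 - 14*cos(j) + 49) = (cos(j) + 21)*sin(j)/(cos(j) - 7)^3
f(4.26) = 0.12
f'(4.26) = 0.04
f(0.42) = 0.21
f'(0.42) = -0.04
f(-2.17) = 0.11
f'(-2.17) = 0.04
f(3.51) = 0.10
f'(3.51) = 0.01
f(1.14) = 0.17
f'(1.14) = -0.07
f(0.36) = 0.22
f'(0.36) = -0.03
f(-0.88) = 0.19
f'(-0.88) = 0.06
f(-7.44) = 0.17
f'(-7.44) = 0.07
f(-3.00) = 0.09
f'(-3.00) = 0.01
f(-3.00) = 0.09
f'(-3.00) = 0.01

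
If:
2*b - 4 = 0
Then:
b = 2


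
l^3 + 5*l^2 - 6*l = l*(l - 1)*(l + 6)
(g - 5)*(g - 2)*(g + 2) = g^3 - 5*g^2 - 4*g + 20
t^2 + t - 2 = (t - 1)*(t + 2)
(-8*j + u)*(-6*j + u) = 48*j^2 - 14*j*u + u^2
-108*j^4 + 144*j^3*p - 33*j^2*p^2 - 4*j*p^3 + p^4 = (-6*j + p)*(-3*j + p)*(-j + p)*(6*j + p)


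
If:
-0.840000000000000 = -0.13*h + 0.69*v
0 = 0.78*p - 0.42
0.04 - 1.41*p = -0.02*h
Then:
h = 35.96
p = 0.54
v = 5.56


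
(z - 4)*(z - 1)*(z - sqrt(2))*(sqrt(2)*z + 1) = sqrt(2)*z^4 - 5*sqrt(2)*z^3 - z^3 + 3*sqrt(2)*z^2 + 5*z^2 - 4*z + 5*sqrt(2)*z - 4*sqrt(2)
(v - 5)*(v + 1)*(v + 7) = v^3 + 3*v^2 - 33*v - 35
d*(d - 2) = d^2 - 2*d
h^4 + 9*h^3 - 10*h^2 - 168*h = h*(h - 4)*(h + 6)*(h + 7)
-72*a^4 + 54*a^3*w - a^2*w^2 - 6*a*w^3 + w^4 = (-4*a + w)*(-3*a + w)*(-2*a + w)*(3*a + w)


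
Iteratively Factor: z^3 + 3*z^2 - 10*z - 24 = (z + 4)*(z^2 - z - 6) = (z + 2)*(z + 4)*(z - 3)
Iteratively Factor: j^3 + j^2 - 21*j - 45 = (j + 3)*(j^2 - 2*j - 15) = (j - 5)*(j + 3)*(j + 3)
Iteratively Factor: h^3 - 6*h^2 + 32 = (h - 4)*(h^2 - 2*h - 8) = (h - 4)^2*(h + 2)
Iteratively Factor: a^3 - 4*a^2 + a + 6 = (a - 2)*(a^2 - 2*a - 3) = (a - 3)*(a - 2)*(a + 1)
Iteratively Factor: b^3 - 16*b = (b)*(b^2 - 16) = b*(b + 4)*(b - 4)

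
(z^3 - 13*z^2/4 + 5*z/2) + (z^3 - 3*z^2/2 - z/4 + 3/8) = 2*z^3 - 19*z^2/4 + 9*z/4 + 3/8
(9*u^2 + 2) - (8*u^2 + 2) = u^2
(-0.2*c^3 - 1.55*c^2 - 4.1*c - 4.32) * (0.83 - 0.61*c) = 0.122*c^4 + 0.7795*c^3 + 1.2145*c^2 - 0.767799999999999*c - 3.5856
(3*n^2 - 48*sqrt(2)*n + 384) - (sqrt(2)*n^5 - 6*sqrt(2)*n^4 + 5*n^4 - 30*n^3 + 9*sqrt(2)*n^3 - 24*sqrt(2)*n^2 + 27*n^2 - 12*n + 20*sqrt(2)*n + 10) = -sqrt(2)*n^5 - 5*n^4 + 6*sqrt(2)*n^4 - 9*sqrt(2)*n^3 + 30*n^3 - 24*n^2 + 24*sqrt(2)*n^2 - 68*sqrt(2)*n + 12*n + 374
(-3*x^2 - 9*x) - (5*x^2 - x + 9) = -8*x^2 - 8*x - 9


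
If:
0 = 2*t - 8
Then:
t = 4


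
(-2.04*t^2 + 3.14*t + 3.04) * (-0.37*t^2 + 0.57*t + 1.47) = 0.7548*t^4 - 2.3246*t^3 - 2.3338*t^2 + 6.3486*t + 4.4688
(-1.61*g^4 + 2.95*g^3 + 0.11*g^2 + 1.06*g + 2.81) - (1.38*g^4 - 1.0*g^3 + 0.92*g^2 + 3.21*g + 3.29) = -2.99*g^4 + 3.95*g^3 - 0.81*g^2 - 2.15*g - 0.48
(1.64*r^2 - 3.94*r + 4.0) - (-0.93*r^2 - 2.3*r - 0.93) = 2.57*r^2 - 1.64*r + 4.93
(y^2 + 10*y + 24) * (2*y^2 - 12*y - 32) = 2*y^4 + 8*y^3 - 104*y^2 - 608*y - 768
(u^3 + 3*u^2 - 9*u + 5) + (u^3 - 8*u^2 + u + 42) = 2*u^3 - 5*u^2 - 8*u + 47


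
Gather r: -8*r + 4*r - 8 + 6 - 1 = -4*r - 3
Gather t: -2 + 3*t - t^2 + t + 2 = -t^2 + 4*t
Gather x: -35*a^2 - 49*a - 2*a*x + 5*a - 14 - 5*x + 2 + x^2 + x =-35*a^2 - 44*a + x^2 + x*(-2*a - 4) - 12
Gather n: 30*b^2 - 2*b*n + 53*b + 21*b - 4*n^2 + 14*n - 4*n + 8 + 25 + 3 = 30*b^2 + 74*b - 4*n^2 + n*(10 - 2*b) + 36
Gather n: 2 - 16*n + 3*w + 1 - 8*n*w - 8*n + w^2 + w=n*(-8*w - 24) + w^2 + 4*w + 3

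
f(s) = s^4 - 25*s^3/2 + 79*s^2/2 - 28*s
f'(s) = 4*s^3 - 75*s^2/2 + 79*s - 28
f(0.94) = -1.02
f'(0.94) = 16.45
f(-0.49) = 24.73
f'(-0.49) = -76.18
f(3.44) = 2.30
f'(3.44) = -37.17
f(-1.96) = 315.50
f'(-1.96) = -357.02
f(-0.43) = 20.37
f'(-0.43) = -69.22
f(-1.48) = 173.28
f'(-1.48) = -240.03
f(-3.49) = 1258.55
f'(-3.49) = -930.50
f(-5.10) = 3504.85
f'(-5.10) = -1936.88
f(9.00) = 396.00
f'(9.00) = 561.50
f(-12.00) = 48360.00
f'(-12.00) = -13288.00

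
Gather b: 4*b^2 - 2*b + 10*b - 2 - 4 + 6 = 4*b^2 + 8*b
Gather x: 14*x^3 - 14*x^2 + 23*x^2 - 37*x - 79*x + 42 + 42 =14*x^3 + 9*x^2 - 116*x + 84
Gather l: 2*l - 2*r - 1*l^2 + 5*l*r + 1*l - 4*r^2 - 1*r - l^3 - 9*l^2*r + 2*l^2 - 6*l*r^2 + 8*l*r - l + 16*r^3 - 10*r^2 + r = -l^3 + l^2*(1 - 9*r) + l*(-6*r^2 + 13*r + 2) + 16*r^3 - 14*r^2 - 2*r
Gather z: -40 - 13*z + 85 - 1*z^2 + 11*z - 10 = -z^2 - 2*z + 35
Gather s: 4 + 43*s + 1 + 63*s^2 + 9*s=63*s^2 + 52*s + 5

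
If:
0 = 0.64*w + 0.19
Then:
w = -0.30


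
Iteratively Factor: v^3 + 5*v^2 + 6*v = (v + 2)*(v^2 + 3*v) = v*(v + 2)*(v + 3)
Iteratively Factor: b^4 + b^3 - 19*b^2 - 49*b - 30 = (b + 1)*(b^3 - 19*b - 30) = (b + 1)*(b + 3)*(b^2 - 3*b - 10) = (b - 5)*(b + 1)*(b + 3)*(b + 2)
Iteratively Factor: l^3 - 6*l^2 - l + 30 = (l - 5)*(l^2 - l - 6) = (l - 5)*(l - 3)*(l + 2)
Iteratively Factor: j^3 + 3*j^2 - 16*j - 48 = (j + 4)*(j^2 - j - 12) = (j + 3)*(j + 4)*(j - 4)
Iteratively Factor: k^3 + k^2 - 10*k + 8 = (k + 4)*(k^2 - 3*k + 2) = (k - 1)*(k + 4)*(k - 2)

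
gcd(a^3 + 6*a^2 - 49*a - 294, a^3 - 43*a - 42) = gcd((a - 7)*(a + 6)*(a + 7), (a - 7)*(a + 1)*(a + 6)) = a^2 - a - 42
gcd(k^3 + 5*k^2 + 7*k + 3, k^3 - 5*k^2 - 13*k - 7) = k^2 + 2*k + 1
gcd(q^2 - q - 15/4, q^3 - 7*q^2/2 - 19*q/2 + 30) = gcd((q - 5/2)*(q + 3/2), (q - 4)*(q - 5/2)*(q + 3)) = q - 5/2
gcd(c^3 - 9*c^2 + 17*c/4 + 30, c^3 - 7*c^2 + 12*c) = 1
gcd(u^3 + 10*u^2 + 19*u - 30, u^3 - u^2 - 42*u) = u + 6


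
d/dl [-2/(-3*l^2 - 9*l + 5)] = 6*(-2*l - 3)/(3*l^2 + 9*l - 5)^2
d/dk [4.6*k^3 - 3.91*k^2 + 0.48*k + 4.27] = 13.8*k^2 - 7.82*k + 0.48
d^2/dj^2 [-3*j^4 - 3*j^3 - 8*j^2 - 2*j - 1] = -36*j^2 - 18*j - 16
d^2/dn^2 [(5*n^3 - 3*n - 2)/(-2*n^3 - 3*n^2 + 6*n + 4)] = 6*(10*n^6 - 48*n^5 - 46*n^4 - 27*n^3 - 78*n^2 - 64*n + 8)/(8*n^9 + 36*n^8 - 18*n^7 - 237*n^6 - 90*n^5 + 504*n^4 + 312*n^3 - 288*n^2 - 288*n - 64)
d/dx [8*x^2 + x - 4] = 16*x + 1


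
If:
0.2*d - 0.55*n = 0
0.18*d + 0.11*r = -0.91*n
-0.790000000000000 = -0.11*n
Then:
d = 19.75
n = 7.18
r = -91.73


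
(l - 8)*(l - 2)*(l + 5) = l^3 - 5*l^2 - 34*l + 80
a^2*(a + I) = a^3 + I*a^2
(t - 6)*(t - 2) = t^2 - 8*t + 12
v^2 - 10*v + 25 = (v - 5)^2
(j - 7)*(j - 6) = j^2 - 13*j + 42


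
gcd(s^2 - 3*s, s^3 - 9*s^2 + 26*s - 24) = s - 3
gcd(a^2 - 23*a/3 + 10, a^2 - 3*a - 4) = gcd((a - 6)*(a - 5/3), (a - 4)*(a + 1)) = 1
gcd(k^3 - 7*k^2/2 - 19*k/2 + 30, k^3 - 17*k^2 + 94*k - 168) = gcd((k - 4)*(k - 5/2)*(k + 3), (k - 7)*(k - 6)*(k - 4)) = k - 4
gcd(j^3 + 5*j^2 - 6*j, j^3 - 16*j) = j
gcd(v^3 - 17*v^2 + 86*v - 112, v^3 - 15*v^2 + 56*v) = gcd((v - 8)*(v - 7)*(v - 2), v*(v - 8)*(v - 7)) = v^2 - 15*v + 56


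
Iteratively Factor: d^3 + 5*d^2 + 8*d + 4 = (d + 2)*(d^2 + 3*d + 2) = (d + 2)^2*(d + 1)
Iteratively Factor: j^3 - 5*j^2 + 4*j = (j - 1)*(j^2 - 4*j) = j*(j - 1)*(j - 4)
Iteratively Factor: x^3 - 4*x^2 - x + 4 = (x + 1)*(x^2 - 5*x + 4) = (x - 1)*(x + 1)*(x - 4)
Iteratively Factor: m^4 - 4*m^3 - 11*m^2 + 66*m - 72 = (m + 4)*(m^3 - 8*m^2 + 21*m - 18) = (m - 3)*(m + 4)*(m^2 - 5*m + 6) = (m - 3)^2*(m + 4)*(m - 2)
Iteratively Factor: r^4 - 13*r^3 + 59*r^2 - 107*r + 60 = (r - 3)*(r^3 - 10*r^2 + 29*r - 20) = (r - 3)*(r - 1)*(r^2 - 9*r + 20) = (r - 4)*(r - 3)*(r - 1)*(r - 5)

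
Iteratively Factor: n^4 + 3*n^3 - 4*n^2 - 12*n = (n - 2)*(n^3 + 5*n^2 + 6*n) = (n - 2)*(n + 3)*(n^2 + 2*n) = (n - 2)*(n + 2)*(n + 3)*(n)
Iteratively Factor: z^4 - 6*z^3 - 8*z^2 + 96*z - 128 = (z - 4)*(z^3 - 2*z^2 - 16*z + 32) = (z - 4)*(z + 4)*(z^2 - 6*z + 8) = (z - 4)*(z - 2)*(z + 4)*(z - 4)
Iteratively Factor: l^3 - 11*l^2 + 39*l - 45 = (l - 5)*(l^2 - 6*l + 9) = (l - 5)*(l - 3)*(l - 3)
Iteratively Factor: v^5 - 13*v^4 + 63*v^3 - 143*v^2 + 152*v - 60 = (v - 5)*(v^4 - 8*v^3 + 23*v^2 - 28*v + 12) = (v - 5)*(v - 2)*(v^3 - 6*v^2 + 11*v - 6) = (v - 5)*(v - 2)^2*(v^2 - 4*v + 3) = (v - 5)*(v - 3)*(v - 2)^2*(v - 1)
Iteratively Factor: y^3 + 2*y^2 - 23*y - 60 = (y + 4)*(y^2 - 2*y - 15) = (y - 5)*(y + 4)*(y + 3)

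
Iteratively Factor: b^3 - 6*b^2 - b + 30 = (b + 2)*(b^2 - 8*b + 15) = (b - 3)*(b + 2)*(b - 5)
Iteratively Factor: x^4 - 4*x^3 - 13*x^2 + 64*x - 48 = (x - 1)*(x^3 - 3*x^2 - 16*x + 48) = (x - 3)*(x - 1)*(x^2 - 16) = (x - 4)*(x - 3)*(x - 1)*(x + 4)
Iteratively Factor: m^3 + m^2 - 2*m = (m)*(m^2 + m - 2) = m*(m - 1)*(m + 2)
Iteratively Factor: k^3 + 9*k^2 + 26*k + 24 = (k + 3)*(k^2 + 6*k + 8) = (k + 3)*(k + 4)*(k + 2)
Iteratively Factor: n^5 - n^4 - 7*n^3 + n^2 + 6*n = (n)*(n^4 - n^3 - 7*n^2 + n + 6) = n*(n - 1)*(n^3 - 7*n - 6) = n*(n - 3)*(n - 1)*(n^2 + 3*n + 2) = n*(n - 3)*(n - 1)*(n + 1)*(n + 2)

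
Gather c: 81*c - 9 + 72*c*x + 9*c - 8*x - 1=c*(72*x + 90) - 8*x - 10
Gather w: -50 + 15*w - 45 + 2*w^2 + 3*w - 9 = 2*w^2 + 18*w - 104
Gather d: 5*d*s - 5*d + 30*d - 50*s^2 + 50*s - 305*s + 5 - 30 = d*(5*s + 25) - 50*s^2 - 255*s - 25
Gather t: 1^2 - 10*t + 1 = 2 - 10*t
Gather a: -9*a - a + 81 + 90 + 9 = 180 - 10*a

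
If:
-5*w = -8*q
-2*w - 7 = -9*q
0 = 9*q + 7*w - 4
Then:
No Solution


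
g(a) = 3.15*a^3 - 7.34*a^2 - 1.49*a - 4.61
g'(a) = 9.45*a^2 - 14.68*a - 1.49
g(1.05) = -10.62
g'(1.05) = -6.49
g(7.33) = 830.67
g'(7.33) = 398.64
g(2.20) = -9.87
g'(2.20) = 11.95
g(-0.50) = -6.09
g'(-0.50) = 8.21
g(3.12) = 14.96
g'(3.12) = 44.70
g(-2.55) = -100.77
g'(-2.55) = 97.39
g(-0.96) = -12.73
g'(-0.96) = 21.31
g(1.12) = -11.06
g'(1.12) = -6.08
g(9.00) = 1683.79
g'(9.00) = 631.84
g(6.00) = 402.61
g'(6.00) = 250.63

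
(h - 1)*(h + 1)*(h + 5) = h^3 + 5*h^2 - h - 5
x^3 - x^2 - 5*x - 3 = (x - 3)*(x + 1)^2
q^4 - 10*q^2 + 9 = (q - 3)*(q - 1)*(q + 1)*(q + 3)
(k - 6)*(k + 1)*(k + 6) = k^3 + k^2 - 36*k - 36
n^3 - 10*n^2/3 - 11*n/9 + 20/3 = (n - 3)*(n - 5/3)*(n + 4/3)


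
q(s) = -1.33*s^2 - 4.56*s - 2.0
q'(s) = -2.66*s - 4.56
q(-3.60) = -2.82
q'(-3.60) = 5.02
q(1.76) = -14.15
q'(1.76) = -9.24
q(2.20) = -18.47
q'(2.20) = -10.41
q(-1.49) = 1.84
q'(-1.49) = -0.60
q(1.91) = -15.56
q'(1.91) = -9.64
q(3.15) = -29.56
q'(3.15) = -12.94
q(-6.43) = -27.67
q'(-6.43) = 12.54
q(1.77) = -14.24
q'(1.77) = -9.27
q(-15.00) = -232.85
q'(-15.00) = 35.34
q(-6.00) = -22.52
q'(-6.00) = 11.40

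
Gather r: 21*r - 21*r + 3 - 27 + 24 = 0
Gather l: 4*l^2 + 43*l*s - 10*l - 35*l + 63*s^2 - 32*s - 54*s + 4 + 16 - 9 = 4*l^2 + l*(43*s - 45) + 63*s^2 - 86*s + 11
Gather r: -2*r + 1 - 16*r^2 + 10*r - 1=-16*r^2 + 8*r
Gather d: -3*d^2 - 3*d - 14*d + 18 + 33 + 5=-3*d^2 - 17*d + 56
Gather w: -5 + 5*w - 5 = 5*w - 10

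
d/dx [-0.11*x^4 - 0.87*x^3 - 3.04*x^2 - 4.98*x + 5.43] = -0.44*x^3 - 2.61*x^2 - 6.08*x - 4.98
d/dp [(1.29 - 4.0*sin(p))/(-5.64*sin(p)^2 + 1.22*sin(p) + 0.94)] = (-22.56*sin(p)^2 + 14.5512*sin(p) - 5.3338)*cos(p)/(31.8096*sin(p)^4 - 13.7616*sin(p)^3 - 9.1148*sin(p)^2 + 2.2936*sin(p) + 0.8836)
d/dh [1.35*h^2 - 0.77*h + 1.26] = 2.7*h - 0.77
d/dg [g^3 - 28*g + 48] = 3*g^2 - 28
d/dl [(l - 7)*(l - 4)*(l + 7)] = 3*l^2 - 8*l - 49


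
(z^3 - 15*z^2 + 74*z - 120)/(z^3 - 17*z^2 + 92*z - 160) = (z - 6)/(z - 8)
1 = 1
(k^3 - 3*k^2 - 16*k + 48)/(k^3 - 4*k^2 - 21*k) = (-k^3 + 3*k^2 + 16*k - 48)/(k*(-k^2 + 4*k + 21))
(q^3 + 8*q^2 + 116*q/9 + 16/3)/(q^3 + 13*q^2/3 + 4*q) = (q^2 + 20*q/3 + 4)/(q*(q + 3))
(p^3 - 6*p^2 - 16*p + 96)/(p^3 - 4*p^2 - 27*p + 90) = (p^2 - 16)/(p^2 + 2*p - 15)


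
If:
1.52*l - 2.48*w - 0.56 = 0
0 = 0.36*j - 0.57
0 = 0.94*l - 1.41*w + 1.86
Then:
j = 1.58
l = -28.74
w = -17.84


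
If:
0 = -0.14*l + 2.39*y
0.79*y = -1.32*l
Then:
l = 0.00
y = 0.00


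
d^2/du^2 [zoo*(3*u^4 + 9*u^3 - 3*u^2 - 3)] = zoo*(u^2 + u + 1)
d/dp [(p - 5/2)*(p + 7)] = 2*p + 9/2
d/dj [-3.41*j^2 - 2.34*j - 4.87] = -6.82*j - 2.34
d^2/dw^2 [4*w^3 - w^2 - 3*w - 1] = 24*w - 2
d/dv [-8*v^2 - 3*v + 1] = -16*v - 3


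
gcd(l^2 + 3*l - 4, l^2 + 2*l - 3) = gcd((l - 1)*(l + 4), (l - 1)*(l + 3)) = l - 1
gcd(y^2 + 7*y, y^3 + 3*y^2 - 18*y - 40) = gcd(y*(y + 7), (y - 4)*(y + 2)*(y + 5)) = 1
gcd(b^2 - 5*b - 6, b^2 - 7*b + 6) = b - 6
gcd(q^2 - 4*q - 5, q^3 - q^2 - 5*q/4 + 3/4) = q + 1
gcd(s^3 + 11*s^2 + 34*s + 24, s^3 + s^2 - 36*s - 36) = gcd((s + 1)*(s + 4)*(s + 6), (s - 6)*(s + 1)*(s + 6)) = s^2 + 7*s + 6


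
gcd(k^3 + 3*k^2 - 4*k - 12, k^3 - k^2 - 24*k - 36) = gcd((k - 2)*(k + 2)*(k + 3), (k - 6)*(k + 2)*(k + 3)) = k^2 + 5*k + 6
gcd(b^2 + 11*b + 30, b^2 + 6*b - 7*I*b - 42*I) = b + 6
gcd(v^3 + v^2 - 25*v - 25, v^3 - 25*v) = v^2 - 25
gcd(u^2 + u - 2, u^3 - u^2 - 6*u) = u + 2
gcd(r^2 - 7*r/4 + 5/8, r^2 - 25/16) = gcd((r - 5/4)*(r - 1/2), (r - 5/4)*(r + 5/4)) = r - 5/4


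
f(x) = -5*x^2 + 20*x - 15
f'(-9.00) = 110.00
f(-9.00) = -600.00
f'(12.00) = -100.00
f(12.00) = -495.00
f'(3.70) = -17.00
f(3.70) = -9.45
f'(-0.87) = 28.70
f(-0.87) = -36.18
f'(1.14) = 8.60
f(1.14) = 1.30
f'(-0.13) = 21.30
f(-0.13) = -17.68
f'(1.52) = 4.80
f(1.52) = 3.85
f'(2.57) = -5.70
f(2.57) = 3.38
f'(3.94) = -19.40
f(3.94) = -13.82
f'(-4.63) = 66.30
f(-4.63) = -214.78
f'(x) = 20 - 10*x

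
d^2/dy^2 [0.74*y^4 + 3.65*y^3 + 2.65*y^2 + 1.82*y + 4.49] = 8.88*y^2 + 21.9*y + 5.3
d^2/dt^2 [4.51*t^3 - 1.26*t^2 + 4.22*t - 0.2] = 27.06*t - 2.52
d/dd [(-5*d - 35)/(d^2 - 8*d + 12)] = 5*(-d^2 + 8*d + 2*(d - 4)*(d + 7) - 12)/(d^2 - 8*d + 12)^2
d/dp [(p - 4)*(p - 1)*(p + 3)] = 3*p^2 - 4*p - 11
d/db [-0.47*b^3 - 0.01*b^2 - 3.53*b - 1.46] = -1.41*b^2 - 0.02*b - 3.53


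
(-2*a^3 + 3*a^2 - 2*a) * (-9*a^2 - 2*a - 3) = 18*a^5 - 23*a^4 + 18*a^3 - 5*a^2 + 6*a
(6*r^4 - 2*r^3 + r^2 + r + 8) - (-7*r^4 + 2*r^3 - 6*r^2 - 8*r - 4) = 13*r^4 - 4*r^3 + 7*r^2 + 9*r + 12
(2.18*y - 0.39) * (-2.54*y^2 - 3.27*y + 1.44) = -5.5372*y^3 - 6.138*y^2 + 4.4145*y - 0.5616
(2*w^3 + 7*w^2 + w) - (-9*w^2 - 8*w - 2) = 2*w^3 + 16*w^2 + 9*w + 2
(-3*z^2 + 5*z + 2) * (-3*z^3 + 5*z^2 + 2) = 9*z^5 - 30*z^4 + 19*z^3 + 4*z^2 + 10*z + 4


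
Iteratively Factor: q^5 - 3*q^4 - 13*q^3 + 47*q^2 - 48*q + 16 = (q + 4)*(q^4 - 7*q^3 + 15*q^2 - 13*q + 4) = (q - 4)*(q + 4)*(q^3 - 3*q^2 + 3*q - 1) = (q - 4)*(q - 1)*(q + 4)*(q^2 - 2*q + 1) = (q - 4)*(q - 1)^2*(q + 4)*(q - 1)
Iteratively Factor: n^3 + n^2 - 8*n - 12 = (n + 2)*(n^2 - n - 6) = (n - 3)*(n + 2)*(n + 2)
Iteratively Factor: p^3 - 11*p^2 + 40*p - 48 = (p - 4)*(p^2 - 7*p + 12) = (p - 4)*(p - 3)*(p - 4)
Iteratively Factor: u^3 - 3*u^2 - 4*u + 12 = (u - 2)*(u^2 - u - 6) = (u - 3)*(u - 2)*(u + 2)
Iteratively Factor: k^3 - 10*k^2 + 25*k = (k - 5)*(k^2 - 5*k) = k*(k - 5)*(k - 5)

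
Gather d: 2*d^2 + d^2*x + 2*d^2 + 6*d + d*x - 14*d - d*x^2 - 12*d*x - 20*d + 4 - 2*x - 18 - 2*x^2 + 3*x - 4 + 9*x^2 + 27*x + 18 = d^2*(x + 4) + d*(-x^2 - 11*x - 28) + 7*x^2 + 28*x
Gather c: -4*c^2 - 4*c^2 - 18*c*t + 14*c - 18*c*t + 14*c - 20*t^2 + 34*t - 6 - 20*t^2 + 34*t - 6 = -8*c^2 + c*(28 - 36*t) - 40*t^2 + 68*t - 12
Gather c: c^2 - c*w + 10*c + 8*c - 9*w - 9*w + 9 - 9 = c^2 + c*(18 - w) - 18*w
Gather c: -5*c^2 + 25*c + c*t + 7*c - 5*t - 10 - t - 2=-5*c^2 + c*(t + 32) - 6*t - 12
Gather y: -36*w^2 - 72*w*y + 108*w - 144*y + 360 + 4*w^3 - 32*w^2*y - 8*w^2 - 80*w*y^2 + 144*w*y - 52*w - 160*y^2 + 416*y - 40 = 4*w^3 - 44*w^2 + 56*w + y^2*(-80*w - 160) + y*(-32*w^2 + 72*w + 272) + 320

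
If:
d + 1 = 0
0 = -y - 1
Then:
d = -1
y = -1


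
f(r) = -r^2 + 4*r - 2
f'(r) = 4 - 2*r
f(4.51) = -4.30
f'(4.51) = -5.02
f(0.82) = 0.61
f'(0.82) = 2.36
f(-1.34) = -9.16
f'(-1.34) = 6.68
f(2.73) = 1.47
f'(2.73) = -1.46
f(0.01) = -1.96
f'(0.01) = 3.98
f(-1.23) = -8.43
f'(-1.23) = 6.46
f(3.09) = 0.81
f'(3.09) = -2.18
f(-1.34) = -9.16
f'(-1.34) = 6.68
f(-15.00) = -287.00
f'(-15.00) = 34.00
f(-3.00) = -23.00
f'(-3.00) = 10.00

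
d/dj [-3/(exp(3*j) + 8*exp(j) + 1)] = (9*exp(2*j) + 24)*exp(j)/(exp(3*j) + 8*exp(j) + 1)^2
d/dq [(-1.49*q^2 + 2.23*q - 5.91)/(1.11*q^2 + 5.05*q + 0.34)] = (-9.9998*q^2 + 12.107*q + 30.6037)/(1.2321*q^4 + 11.211*q^3 + 26.2573*q^2 + 3.434*q + 0.1156)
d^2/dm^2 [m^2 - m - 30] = 2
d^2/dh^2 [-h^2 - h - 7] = -2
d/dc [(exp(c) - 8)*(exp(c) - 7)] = (2*exp(c) - 15)*exp(c)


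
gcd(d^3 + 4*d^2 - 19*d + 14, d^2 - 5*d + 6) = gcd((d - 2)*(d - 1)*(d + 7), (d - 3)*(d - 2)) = d - 2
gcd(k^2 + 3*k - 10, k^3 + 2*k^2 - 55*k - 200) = k + 5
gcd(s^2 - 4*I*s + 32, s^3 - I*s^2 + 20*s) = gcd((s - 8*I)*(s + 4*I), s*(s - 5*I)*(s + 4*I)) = s + 4*I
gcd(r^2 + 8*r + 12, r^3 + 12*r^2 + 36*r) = r + 6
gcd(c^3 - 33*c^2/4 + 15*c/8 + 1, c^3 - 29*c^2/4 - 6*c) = c - 8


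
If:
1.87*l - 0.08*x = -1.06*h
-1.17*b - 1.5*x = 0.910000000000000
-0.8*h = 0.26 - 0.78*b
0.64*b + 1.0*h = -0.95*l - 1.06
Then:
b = -0.84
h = -1.14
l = 0.65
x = 0.05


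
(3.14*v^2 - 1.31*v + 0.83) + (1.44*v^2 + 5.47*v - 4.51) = 4.58*v^2 + 4.16*v - 3.68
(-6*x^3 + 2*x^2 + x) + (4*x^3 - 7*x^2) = -2*x^3 - 5*x^2 + x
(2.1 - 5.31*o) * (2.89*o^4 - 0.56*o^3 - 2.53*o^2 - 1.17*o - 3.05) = -15.3459*o^5 + 9.0426*o^4 + 12.2583*o^3 + 0.899699999999999*o^2 + 13.7385*o - 6.405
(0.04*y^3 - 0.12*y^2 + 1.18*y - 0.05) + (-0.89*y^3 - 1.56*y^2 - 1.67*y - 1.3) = -0.85*y^3 - 1.68*y^2 - 0.49*y - 1.35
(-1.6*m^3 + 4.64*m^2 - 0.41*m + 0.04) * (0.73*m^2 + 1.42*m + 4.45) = -1.168*m^5 + 1.1152*m^4 - 0.830500000000002*m^3 + 20.095*m^2 - 1.7677*m + 0.178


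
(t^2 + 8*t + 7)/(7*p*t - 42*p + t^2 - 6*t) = (t^2 + 8*t + 7)/(7*p*t - 42*p + t^2 - 6*t)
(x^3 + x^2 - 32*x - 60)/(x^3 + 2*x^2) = (x^2 - x - 30)/x^2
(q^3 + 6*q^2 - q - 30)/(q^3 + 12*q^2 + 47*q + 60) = (q - 2)/(q + 4)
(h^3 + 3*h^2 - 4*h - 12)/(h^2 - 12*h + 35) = (h^3 + 3*h^2 - 4*h - 12)/(h^2 - 12*h + 35)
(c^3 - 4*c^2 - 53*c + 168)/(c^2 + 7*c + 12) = (c^3 - 4*c^2 - 53*c + 168)/(c^2 + 7*c + 12)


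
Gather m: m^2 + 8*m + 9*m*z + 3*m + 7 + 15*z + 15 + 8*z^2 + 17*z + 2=m^2 + m*(9*z + 11) + 8*z^2 + 32*z + 24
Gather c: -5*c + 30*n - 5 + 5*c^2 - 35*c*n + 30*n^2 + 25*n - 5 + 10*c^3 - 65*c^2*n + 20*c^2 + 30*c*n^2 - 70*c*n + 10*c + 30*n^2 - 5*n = 10*c^3 + c^2*(25 - 65*n) + c*(30*n^2 - 105*n + 5) + 60*n^2 + 50*n - 10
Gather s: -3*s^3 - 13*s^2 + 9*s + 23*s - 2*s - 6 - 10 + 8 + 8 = -3*s^3 - 13*s^2 + 30*s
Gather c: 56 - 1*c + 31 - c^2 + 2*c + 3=-c^2 + c + 90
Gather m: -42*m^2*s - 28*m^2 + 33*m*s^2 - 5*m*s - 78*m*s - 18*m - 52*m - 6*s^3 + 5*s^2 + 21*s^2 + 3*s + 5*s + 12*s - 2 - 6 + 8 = m^2*(-42*s - 28) + m*(33*s^2 - 83*s - 70) - 6*s^3 + 26*s^2 + 20*s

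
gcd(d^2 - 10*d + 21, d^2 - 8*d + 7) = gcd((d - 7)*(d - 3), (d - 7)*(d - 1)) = d - 7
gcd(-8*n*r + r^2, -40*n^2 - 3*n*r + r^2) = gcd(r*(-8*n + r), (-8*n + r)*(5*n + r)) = -8*n + r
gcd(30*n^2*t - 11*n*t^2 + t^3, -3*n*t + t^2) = t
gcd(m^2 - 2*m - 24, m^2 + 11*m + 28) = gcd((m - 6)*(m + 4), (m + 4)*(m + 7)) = m + 4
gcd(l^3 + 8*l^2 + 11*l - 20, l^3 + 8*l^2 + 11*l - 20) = l^3 + 8*l^2 + 11*l - 20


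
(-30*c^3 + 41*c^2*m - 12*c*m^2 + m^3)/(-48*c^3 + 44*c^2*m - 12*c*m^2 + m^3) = (5*c^2 - 6*c*m + m^2)/(8*c^2 - 6*c*m + m^2)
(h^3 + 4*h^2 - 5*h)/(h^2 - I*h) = (h^2 + 4*h - 5)/(h - I)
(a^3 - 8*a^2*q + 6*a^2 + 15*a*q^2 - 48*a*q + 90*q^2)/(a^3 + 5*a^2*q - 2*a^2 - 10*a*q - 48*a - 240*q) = (a^2 - 8*a*q + 15*q^2)/(a^2 + 5*a*q - 8*a - 40*q)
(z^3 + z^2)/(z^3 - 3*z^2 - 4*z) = z/(z - 4)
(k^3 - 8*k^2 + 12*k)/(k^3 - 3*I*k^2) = (k^2 - 8*k + 12)/(k*(k - 3*I))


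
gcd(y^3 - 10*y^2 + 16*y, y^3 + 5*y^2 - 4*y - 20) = y - 2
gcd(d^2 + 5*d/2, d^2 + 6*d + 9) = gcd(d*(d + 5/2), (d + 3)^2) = 1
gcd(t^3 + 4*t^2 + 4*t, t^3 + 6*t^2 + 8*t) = t^2 + 2*t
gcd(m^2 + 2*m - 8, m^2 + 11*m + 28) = m + 4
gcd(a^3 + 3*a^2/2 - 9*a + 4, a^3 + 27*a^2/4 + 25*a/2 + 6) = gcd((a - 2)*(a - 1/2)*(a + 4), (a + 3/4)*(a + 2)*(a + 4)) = a + 4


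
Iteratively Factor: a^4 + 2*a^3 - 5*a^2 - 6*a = (a + 1)*(a^3 + a^2 - 6*a) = (a - 2)*(a + 1)*(a^2 + 3*a) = (a - 2)*(a + 1)*(a + 3)*(a)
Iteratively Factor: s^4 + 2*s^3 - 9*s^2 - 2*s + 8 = (s + 4)*(s^3 - 2*s^2 - s + 2) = (s + 1)*(s + 4)*(s^2 - 3*s + 2) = (s - 1)*(s + 1)*(s + 4)*(s - 2)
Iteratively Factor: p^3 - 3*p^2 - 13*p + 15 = (p - 5)*(p^2 + 2*p - 3) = (p - 5)*(p - 1)*(p + 3)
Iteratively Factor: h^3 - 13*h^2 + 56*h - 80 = (h - 4)*(h^2 - 9*h + 20) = (h - 4)^2*(h - 5)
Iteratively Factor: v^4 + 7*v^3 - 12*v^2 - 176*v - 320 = (v - 5)*(v^3 + 12*v^2 + 48*v + 64) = (v - 5)*(v + 4)*(v^2 + 8*v + 16) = (v - 5)*(v + 4)^2*(v + 4)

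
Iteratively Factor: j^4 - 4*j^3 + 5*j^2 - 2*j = (j - 1)*(j^3 - 3*j^2 + 2*j) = (j - 1)^2*(j^2 - 2*j) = j*(j - 1)^2*(j - 2)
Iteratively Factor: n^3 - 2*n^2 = (n - 2)*(n^2) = n*(n - 2)*(n)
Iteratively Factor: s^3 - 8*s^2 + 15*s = (s)*(s^2 - 8*s + 15) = s*(s - 5)*(s - 3)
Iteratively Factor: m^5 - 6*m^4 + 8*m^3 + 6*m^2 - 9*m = (m - 3)*(m^4 - 3*m^3 - m^2 + 3*m) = (m - 3)*(m + 1)*(m^3 - 4*m^2 + 3*m) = m*(m - 3)*(m + 1)*(m^2 - 4*m + 3) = m*(m - 3)*(m - 1)*(m + 1)*(m - 3)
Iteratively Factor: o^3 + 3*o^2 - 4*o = (o + 4)*(o^2 - o) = (o - 1)*(o + 4)*(o)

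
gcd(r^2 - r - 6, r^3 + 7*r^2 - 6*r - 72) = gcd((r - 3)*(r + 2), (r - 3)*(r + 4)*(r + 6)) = r - 3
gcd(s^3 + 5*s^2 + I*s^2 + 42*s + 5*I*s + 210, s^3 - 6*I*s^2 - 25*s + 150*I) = s^2 + s*(5 - 6*I) - 30*I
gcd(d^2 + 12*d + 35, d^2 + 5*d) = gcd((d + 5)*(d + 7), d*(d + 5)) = d + 5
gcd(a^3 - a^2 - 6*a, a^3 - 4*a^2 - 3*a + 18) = a^2 - a - 6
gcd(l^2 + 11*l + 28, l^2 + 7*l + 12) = l + 4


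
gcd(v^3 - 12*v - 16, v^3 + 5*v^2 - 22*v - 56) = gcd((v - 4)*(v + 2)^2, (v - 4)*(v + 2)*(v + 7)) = v^2 - 2*v - 8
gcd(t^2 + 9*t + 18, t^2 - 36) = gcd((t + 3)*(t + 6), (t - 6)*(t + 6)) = t + 6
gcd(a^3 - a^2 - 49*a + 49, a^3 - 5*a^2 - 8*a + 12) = a - 1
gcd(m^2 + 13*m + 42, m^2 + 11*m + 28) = m + 7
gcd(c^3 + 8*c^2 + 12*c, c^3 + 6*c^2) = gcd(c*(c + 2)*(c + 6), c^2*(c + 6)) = c^2 + 6*c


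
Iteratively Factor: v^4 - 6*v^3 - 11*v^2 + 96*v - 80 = (v - 1)*(v^3 - 5*v^2 - 16*v + 80) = (v - 4)*(v - 1)*(v^2 - v - 20) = (v - 5)*(v - 4)*(v - 1)*(v + 4)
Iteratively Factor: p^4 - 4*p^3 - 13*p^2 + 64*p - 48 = (p - 4)*(p^3 - 13*p + 12) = (p - 4)*(p + 4)*(p^2 - 4*p + 3) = (p - 4)*(p - 1)*(p + 4)*(p - 3)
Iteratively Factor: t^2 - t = (t)*(t - 1)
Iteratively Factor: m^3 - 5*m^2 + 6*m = (m - 2)*(m^2 - 3*m) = (m - 3)*(m - 2)*(m)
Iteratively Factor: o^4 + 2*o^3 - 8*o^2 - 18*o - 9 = (o + 1)*(o^3 + o^2 - 9*o - 9) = (o + 1)*(o + 3)*(o^2 - 2*o - 3) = (o - 3)*(o + 1)*(o + 3)*(o + 1)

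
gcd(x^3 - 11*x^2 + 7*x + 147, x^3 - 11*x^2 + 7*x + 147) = x^3 - 11*x^2 + 7*x + 147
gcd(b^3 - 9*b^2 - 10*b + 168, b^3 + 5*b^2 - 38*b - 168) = b^2 - 2*b - 24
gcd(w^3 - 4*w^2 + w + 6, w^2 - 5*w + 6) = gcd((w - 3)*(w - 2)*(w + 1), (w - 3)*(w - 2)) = w^2 - 5*w + 6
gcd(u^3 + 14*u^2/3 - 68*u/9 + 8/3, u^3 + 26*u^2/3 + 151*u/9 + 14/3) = u + 6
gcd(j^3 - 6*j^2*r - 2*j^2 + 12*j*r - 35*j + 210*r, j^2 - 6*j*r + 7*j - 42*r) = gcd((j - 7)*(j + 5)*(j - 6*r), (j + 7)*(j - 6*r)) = -j + 6*r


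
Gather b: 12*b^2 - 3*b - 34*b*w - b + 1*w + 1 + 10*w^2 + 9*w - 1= 12*b^2 + b*(-34*w - 4) + 10*w^2 + 10*w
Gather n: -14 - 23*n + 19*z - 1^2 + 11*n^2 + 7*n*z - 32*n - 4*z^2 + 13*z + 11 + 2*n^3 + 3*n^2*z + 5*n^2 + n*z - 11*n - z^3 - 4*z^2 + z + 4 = 2*n^3 + n^2*(3*z + 16) + n*(8*z - 66) - z^3 - 8*z^2 + 33*z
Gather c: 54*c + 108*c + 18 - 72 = 162*c - 54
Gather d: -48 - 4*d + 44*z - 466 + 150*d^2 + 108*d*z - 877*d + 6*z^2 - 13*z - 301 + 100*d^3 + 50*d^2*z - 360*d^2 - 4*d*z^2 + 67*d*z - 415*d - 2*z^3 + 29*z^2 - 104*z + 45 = 100*d^3 + d^2*(50*z - 210) + d*(-4*z^2 + 175*z - 1296) - 2*z^3 + 35*z^2 - 73*z - 770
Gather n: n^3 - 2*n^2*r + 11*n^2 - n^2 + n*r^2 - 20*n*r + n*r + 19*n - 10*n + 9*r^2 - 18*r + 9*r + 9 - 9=n^3 + n^2*(10 - 2*r) + n*(r^2 - 19*r + 9) + 9*r^2 - 9*r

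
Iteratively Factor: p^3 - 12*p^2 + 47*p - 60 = (p - 3)*(p^2 - 9*p + 20) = (p - 4)*(p - 3)*(p - 5)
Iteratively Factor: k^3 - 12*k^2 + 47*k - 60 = (k - 4)*(k^2 - 8*k + 15) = (k - 5)*(k - 4)*(k - 3)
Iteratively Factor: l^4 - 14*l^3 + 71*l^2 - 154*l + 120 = (l - 2)*(l^3 - 12*l^2 + 47*l - 60) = (l - 5)*(l - 2)*(l^2 - 7*l + 12) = (l - 5)*(l - 4)*(l - 2)*(l - 3)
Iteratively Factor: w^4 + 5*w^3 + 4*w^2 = (w + 1)*(w^3 + 4*w^2) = (w + 1)*(w + 4)*(w^2) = w*(w + 1)*(w + 4)*(w)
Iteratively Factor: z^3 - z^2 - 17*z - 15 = (z + 1)*(z^2 - 2*z - 15) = (z - 5)*(z + 1)*(z + 3)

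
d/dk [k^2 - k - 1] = 2*k - 1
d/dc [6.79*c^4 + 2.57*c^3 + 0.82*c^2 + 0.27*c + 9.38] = 27.16*c^3 + 7.71*c^2 + 1.64*c + 0.27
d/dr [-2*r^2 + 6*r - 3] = 6 - 4*r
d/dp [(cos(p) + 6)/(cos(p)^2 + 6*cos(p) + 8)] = (cos(p)^2 + 12*cos(p) + 28)*sin(p)/(cos(p)^2 + 6*cos(p) + 8)^2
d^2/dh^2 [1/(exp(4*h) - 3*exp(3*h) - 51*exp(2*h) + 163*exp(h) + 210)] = ((-16*exp(3*h) + 27*exp(2*h) + 204*exp(h) - 163)*(exp(4*h) - 3*exp(3*h) - 51*exp(2*h) + 163*exp(h) + 210) + 2*(4*exp(3*h) - 9*exp(2*h) - 102*exp(h) + 163)^2*exp(h))*exp(h)/(exp(4*h) - 3*exp(3*h) - 51*exp(2*h) + 163*exp(h) + 210)^3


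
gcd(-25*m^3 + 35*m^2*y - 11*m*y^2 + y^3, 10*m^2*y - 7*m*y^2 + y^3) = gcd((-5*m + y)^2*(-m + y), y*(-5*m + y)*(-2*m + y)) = -5*m + y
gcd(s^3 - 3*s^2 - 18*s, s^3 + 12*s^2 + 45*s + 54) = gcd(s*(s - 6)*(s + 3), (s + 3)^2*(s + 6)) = s + 3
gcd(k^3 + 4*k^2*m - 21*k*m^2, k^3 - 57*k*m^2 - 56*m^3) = k + 7*m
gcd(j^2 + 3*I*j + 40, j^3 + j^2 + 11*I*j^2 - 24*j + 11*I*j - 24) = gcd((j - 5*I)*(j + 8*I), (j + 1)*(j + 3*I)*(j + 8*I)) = j + 8*I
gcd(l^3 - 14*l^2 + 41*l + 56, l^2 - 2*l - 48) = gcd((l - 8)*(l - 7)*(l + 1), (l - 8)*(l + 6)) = l - 8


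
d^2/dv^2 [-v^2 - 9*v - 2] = -2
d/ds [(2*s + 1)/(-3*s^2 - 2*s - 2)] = 2*(3*s^2 + 3*s - 1)/(9*s^4 + 12*s^3 + 16*s^2 + 8*s + 4)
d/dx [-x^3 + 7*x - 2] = 7 - 3*x^2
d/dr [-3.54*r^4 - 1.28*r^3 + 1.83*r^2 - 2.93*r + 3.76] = -14.16*r^3 - 3.84*r^2 + 3.66*r - 2.93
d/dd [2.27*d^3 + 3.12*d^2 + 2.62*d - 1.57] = 6.81*d^2 + 6.24*d + 2.62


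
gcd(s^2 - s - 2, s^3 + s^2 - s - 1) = s + 1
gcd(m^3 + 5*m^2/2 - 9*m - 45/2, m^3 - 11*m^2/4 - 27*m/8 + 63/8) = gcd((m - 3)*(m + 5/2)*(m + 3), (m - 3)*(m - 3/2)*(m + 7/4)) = m - 3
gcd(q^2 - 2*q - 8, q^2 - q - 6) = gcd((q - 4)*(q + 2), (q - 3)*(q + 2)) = q + 2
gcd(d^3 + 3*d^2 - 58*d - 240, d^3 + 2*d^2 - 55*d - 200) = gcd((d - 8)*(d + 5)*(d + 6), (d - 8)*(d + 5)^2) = d^2 - 3*d - 40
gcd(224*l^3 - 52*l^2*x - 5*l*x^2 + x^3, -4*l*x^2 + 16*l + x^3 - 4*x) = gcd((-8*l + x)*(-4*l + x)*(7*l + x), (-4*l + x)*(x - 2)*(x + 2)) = -4*l + x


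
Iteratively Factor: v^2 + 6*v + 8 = (v + 2)*(v + 4)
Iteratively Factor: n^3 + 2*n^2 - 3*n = (n)*(n^2 + 2*n - 3) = n*(n - 1)*(n + 3)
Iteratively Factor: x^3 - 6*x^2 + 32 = (x + 2)*(x^2 - 8*x + 16) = (x - 4)*(x + 2)*(x - 4)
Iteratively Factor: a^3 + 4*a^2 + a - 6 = (a - 1)*(a^2 + 5*a + 6) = (a - 1)*(a + 2)*(a + 3)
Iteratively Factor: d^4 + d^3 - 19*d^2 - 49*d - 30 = (d - 5)*(d^3 + 6*d^2 + 11*d + 6) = (d - 5)*(d + 3)*(d^2 + 3*d + 2) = (d - 5)*(d + 1)*(d + 3)*(d + 2)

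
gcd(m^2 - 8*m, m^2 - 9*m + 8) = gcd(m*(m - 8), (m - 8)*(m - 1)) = m - 8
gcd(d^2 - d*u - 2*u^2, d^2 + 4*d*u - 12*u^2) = -d + 2*u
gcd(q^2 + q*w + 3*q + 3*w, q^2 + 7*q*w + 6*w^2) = q + w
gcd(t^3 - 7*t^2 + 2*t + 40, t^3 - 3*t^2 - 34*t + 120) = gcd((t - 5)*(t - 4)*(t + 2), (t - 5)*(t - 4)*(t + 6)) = t^2 - 9*t + 20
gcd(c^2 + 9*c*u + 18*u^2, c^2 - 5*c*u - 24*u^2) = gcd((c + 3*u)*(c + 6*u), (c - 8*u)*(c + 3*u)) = c + 3*u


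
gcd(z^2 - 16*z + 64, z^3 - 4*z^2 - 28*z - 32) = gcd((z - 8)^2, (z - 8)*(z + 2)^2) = z - 8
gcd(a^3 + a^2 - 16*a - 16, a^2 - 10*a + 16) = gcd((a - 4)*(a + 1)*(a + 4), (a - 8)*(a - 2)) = 1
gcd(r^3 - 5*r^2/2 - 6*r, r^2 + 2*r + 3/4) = r + 3/2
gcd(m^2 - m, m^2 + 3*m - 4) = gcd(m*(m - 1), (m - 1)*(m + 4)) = m - 1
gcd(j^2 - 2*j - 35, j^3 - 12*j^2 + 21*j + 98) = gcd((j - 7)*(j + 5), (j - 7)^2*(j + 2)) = j - 7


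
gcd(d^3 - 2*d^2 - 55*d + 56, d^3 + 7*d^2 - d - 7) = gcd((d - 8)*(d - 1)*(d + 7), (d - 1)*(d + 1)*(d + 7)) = d^2 + 6*d - 7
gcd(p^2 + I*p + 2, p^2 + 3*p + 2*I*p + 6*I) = p + 2*I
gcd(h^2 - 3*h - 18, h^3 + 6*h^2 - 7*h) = 1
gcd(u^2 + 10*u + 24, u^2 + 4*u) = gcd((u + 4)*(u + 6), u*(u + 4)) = u + 4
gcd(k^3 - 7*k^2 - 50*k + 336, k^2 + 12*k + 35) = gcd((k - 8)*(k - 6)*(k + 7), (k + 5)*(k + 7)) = k + 7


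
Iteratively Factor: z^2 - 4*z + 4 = (z - 2)*(z - 2)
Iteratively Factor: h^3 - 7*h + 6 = (h - 2)*(h^2 + 2*h - 3) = (h - 2)*(h - 1)*(h + 3)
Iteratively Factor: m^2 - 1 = (m - 1)*(m + 1)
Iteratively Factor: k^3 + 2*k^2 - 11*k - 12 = (k + 4)*(k^2 - 2*k - 3) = (k + 1)*(k + 4)*(k - 3)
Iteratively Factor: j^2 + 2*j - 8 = (j + 4)*(j - 2)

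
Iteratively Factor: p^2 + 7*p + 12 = (p + 4)*(p + 3)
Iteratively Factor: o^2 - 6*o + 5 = (o - 5)*(o - 1)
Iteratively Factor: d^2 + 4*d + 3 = (d + 1)*(d + 3)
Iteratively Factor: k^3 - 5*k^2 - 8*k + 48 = (k - 4)*(k^2 - k - 12) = (k - 4)^2*(k + 3)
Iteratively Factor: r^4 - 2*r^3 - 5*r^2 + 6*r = (r - 1)*(r^3 - r^2 - 6*r) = r*(r - 1)*(r^2 - r - 6) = r*(r - 3)*(r - 1)*(r + 2)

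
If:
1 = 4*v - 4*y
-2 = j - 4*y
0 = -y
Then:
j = -2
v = 1/4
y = 0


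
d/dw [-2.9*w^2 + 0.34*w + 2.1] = 0.34 - 5.8*w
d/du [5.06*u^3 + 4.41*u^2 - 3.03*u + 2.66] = 15.18*u^2 + 8.82*u - 3.03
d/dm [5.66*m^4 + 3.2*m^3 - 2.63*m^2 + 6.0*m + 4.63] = 22.64*m^3 + 9.6*m^2 - 5.26*m + 6.0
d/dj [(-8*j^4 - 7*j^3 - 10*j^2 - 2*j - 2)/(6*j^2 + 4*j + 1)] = (-96*j^5 - 138*j^4 - 88*j^3 - 49*j^2 + 4*j + 6)/(36*j^4 + 48*j^3 + 28*j^2 + 8*j + 1)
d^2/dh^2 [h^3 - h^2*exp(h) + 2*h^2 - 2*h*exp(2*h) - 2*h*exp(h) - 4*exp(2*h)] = -h^2*exp(h) - 8*h*exp(2*h) - 6*h*exp(h) + 6*h - 24*exp(2*h) - 6*exp(h) + 4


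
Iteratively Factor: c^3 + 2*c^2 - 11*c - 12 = (c - 3)*(c^2 + 5*c + 4) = (c - 3)*(c + 4)*(c + 1)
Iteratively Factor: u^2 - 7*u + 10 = (u - 2)*(u - 5)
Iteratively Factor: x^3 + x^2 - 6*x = (x - 2)*(x^2 + 3*x) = (x - 2)*(x + 3)*(x)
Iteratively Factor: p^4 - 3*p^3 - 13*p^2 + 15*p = (p + 3)*(p^3 - 6*p^2 + 5*p) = p*(p + 3)*(p^2 - 6*p + 5) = p*(p - 1)*(p + 3)*(p - 5)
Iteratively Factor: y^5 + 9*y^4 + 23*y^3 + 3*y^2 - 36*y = (y + 4)*(y^4 + 5*y^3 + 3*y^2 - 9*y) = (y + 3)*(y + 4)*(y^3 + 2*y^2 - 3*y) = (y + 3)^2*(y + 4)*(y^2 - y) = y*(y + 3)^2*(y + 4)*(y - 1)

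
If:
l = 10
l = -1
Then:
No Solution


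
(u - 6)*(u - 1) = u^2 - 7*u + 6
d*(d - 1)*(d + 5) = d^3 + 4*d^2 - 5*d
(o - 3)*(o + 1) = o^2 - 2*o - 3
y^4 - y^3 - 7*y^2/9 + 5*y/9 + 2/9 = (y - 1)^2*(y + 1/3)*(y + 2/3)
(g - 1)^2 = g^2 - 2*g + 1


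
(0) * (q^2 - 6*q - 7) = 0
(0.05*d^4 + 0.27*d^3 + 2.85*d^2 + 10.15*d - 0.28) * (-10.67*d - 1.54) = -0.5335*d^5 - 2.9579*d^4 - 30.8253*d^3 - 112.6895*d^2 - 12.6434*d + 0.4312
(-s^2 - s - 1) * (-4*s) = 4*s^3 + 4*s^2 + 4*s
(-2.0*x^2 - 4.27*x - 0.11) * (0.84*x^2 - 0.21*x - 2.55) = -1.68*x^4 - 3.1668*x^3 + 5.9043*x^2 + 10.9116*x + 0.2805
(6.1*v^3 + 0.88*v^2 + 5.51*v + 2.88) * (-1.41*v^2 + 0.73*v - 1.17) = -8.601*v^5 + 3.2122*v^4 - 14.2637*v^3 - 1.0681*v^2 - 4.3443*v - 3.3696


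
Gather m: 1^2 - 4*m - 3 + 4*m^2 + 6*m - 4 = 4*m^2 + 2*m - 6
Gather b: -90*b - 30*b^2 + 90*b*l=-30*b^2 + b*(90*l - 90)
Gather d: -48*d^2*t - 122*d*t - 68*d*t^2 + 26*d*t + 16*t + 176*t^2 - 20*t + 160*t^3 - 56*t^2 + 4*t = -48*d^2*t + d*(-68*t^2 - 96*t) + 160*t^3 + 120*t^2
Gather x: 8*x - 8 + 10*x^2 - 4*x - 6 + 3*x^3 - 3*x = 3*x^3 + 10*x^2 + x - 14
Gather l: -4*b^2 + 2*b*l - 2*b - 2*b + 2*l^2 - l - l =-4*b^2 - 4*b + 2*l^2 + l*(2*b - 2)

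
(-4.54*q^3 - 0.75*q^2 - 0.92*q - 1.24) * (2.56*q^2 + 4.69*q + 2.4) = -11.6224*q^5 - 23.2126*q^4 - 16.7687*q^3 - 9.2892*q^2 - 8.0236*q - 2.976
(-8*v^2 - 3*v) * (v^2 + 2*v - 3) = -8*v^4 - 19*v^3 + 18*v^2 + 9*v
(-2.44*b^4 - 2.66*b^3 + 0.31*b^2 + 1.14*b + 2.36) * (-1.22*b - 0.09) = 2.9768*b^5 + 3.4648*b^4 - 0.1388*b^3 - 1.4187*b^2 - 2.9818*b - 0.2124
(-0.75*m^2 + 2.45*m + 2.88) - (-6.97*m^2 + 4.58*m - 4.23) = 6.22*m^2 - 2.13*m + 7.11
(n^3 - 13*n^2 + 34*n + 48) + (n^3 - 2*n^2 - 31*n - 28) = 2*n^3 - 15*n^2 + 3*n + 20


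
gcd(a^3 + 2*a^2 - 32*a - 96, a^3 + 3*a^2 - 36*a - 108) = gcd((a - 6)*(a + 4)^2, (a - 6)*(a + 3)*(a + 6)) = a - 6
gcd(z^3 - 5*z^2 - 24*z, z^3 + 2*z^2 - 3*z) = z^2 + 3*z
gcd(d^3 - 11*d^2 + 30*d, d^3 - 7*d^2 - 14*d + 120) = d^2 - 11*d + 30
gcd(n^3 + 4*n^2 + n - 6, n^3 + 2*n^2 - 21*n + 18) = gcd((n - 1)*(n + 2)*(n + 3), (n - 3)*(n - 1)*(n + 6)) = n - 1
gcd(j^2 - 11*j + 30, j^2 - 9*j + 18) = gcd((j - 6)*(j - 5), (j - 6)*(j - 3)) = j - 6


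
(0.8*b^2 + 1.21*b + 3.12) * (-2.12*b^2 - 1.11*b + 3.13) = -1.696*b^4 - 3.4532*b^3 - 5.4535*b^2 + 0.324099999999999*b + 9.7656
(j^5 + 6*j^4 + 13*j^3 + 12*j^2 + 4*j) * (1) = j^5 + 6*j^4 + 13*j^3 + 12*j^2 + 4*j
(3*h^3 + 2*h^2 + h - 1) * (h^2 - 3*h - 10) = 3*h^5 - 7*h^4 - 35*h^3 - 24*h^2 - 7*h + 10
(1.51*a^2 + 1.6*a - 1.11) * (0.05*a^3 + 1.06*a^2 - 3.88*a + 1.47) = 0.0755*a^5 + 1.6806*a^4 - 4.2183*a^3 - 5.1649*a^2 + 6.6588*a - 1.6317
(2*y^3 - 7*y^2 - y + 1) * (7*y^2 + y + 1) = 14*y^5 - 47*y^4 - 12*y^3 - y^2 + 1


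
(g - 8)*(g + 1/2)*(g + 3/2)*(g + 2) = g^4 - 4*g^3 - 109*g^2/4 - 73*g/2 - 12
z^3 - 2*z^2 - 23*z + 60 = (z - 4)*(z - 3)*(z + 5)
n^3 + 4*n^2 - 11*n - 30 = (n - 3)*(n + 2)*(n + 5)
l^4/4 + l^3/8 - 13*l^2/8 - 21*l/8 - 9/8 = (l/4 + 1/4)*(l - 3)*(l + 1)*(l + 3/2)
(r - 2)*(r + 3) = r^2 + r - 6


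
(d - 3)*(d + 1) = d^2 - 2*d - 3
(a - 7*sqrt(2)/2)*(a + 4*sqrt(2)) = a^2 + sqrt(2)*a/2 - 28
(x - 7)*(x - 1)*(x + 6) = x^3 - 2*x^2 - 41*x + 42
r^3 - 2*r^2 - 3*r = r*(r - 3)*(r + 1)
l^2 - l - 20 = (l - 5)*(l + 4)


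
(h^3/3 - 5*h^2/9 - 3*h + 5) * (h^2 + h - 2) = h^5/3 - 2*h^4/9 - 38*h^3/9 + 28*h^2/9 + 11*h - 10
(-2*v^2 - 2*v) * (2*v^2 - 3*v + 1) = -4*v^4 + 2*v^3 + 4*v^2 - 2*v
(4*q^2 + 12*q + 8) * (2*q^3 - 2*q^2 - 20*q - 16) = 8*q^5 + 16*q^4 - 88*q^3 - 320*q^2 - 352*q - 128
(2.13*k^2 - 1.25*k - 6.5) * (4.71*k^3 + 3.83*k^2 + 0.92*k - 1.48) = 10.0323*k^5 + 2.2704*k^4 - 33.4429*k^3 - 29.1974*k^2 - 4.13*k + 9.62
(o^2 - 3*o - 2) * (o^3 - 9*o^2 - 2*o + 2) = o^5 - 12*o^4 + 23*o^3 + 26*o^2 - 2*o - 4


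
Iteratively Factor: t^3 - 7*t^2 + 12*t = (t - 3)*(t^2 - 4*t) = (t - 4)*(t - 3)*(t)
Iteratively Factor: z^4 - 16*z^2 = (z)*(z^3 - 16*z) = z*(z + 4)*(z^2 - 4*z) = z^2*(z + 4)*(z - 4)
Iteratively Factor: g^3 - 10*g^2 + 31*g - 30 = (g - 5)*(g^2 - 5*g + 6) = (g - 5)*(g - 2)*(g - 3)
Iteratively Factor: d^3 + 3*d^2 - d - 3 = (d + 1)*(d^2 + 2*d - 3) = (d - 1)*(d + 1)*(d + 3)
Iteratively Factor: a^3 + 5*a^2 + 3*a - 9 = (a + 3)*(a^2 + 2*a - 3) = (a - 1)*(a + 3)*(a + 3)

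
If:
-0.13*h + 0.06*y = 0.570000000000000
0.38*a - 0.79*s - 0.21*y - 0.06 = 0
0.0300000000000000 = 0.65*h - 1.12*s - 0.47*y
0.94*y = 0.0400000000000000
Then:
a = -5.18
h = -4.36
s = -2.58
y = 0.04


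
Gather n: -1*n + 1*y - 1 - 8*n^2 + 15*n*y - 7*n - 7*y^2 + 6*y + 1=-8*n^2 + n*(15*y - 8) - 7*y^2 + 7*y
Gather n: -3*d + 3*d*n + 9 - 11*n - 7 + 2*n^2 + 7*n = -3*d + 2*n^2 + n*(3*d - 4) + 2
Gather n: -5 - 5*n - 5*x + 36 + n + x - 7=-4*n - 4*x + 24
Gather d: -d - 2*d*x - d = d*(-2*x - 2)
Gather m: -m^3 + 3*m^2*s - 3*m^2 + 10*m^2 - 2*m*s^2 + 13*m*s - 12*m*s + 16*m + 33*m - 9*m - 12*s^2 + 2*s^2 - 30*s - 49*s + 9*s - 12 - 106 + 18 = -m^3 + m^2*(3*s + 7) + m*(-2*s^2 + s + 40) - 10*s^2 - 70*s - 100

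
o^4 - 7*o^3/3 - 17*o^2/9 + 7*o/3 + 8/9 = (o - 8/3)*(o - 1)*(o + 1/3)*(o + 1)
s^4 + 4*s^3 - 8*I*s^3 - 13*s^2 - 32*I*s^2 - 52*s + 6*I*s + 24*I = (s + 4)*(s - 6*I)*(s - I)^2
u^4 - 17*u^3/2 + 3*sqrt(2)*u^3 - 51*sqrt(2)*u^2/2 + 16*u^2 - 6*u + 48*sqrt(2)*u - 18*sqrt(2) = (u - 6)*(u - 2)*(u - 1/2)*(u + 3*sqrt(2))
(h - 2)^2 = h^2 - 4*h + 4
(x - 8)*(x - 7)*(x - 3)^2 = x^4 - 21*x^3 + 155*x^2 - 471*x + 504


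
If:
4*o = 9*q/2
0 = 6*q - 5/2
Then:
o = 15/32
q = 5/12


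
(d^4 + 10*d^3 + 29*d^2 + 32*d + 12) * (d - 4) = d^5 + 6*d^4 - 11*d^3 - 84*d^2 - 116*d - 48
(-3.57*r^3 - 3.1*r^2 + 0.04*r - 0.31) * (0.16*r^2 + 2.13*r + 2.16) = -0.5712*r^5 - 8.1001*r^4 - 14.3078*r^3 - 6.6604*r^2 - 0.5739*r - 0.6696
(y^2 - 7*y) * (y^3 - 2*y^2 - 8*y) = y^5 - 9*y^4 + 6*y^3 + 56*y^2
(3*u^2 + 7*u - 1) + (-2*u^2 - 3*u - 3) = u^2 + 4*u - 4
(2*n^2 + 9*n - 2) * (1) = 2*n^2 + 9*n - 2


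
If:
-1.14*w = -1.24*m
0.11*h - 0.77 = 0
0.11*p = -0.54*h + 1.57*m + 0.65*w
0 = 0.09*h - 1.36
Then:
No Solution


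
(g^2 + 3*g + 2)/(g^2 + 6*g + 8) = (g + 1)/(g + 4)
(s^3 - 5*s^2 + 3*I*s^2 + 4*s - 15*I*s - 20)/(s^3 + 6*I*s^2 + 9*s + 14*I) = (s^3 + s^2*(-5 + 3*I) + s*(4 - 15*I) - 20)/(s^3 + 6*I*s^2 + 9*s + 14*I)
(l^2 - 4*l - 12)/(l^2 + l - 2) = (l - 6)/(l - 1)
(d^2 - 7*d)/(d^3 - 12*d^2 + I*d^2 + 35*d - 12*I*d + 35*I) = d/(d^2 + d*(-5 + I) - 5*I)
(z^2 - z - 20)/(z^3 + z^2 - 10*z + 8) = (z - 5)/(z^2 - 3*z + 2)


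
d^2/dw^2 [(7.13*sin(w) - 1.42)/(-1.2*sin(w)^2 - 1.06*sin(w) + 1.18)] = (10.2672*sin(w)^5 - 17.24856*sin(w)^4 + 34.62336*sin(w)^3 + 11.548612*sin(w)^2 - 41.587364*sin(w) - 10.623944)/(1.2*sin(w)^2 + 1.06*sin(w) - 1.18)^3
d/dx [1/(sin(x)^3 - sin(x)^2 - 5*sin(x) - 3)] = (5 - 3*sin(x))*cos(x)/((sin(x) - 3)^2*(sin(x) + 1)^3)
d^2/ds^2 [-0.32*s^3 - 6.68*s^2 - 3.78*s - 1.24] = -1.92*s - 13.36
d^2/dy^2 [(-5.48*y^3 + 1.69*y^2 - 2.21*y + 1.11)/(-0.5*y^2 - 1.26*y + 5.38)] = (1.77635683940025e-15*y^5 + 50.116896*y^3 - 251.828544*y^2 + 983.165472*y - 77.366048)/(0.125*y^6 + 0.945*y^5 - 1.6536*y^4 - 18.336024*y^3 + 17.792736*y^2 + 109.409832*y - 155.720872)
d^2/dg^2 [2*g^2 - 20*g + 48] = 4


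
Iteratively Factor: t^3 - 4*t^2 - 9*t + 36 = (t - 4)*(t^2 - 9) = (t - 4)*(t - 3)*(t + 3)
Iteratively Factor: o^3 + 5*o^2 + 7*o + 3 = (o + 1)*(o^2 + 4*o + 3) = (o + 1)*(o + 3)*(o + 1)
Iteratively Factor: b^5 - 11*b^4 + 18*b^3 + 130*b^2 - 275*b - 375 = (b - 5)*(b^4 - 6*b^3 - 12*b^2 + 70*b + 75) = (b - 5)*(b + 1)*(b^3 - 7*b^2 - 5*b + 75) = (b - 5)^2*(b + 1)*(b^2 - 2*b - 15) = (b - 5)^2*(b + 1)*(b + 3)*(b - 5)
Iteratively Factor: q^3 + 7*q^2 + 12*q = (q + 3)*(q^2 + 4*q) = (q + 3)*(q + 4)*(q)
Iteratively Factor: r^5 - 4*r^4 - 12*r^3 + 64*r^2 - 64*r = (r - 4)*(r^4 - 12*r^2 + 16*r) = (r - 4)*(r + 4)*(r^3 - 4*r^2 + 4*r) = (r - 4)*(r - 2)*(r + 4)*(r^2 - 2*r) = r*(r - 4)*(r - 2)*(r + 4)*(r - 2)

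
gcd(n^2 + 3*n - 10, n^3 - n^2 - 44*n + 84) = n - 2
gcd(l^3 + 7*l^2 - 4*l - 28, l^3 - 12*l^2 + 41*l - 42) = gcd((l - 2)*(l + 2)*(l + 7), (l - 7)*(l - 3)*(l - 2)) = l - 2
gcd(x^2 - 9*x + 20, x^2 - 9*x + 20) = x^2 - 9*x + 20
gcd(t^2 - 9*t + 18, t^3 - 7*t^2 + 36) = t^2 - 9*t + 18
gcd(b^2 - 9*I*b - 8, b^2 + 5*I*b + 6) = b - I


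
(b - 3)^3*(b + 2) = b^4 - 7*b^3 + 9*b^2 + 27*b - 54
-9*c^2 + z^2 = (-3*c + z)*(3*c + z)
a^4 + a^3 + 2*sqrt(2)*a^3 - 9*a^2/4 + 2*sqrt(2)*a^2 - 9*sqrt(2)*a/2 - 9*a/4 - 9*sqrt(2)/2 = (a - 3/2)*(a + 1)*(a + 3/2)*(a + 2*sqrt(2))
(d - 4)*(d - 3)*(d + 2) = d^3 - 5*d^2 - 2*d + 24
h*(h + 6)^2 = h^3 + 12*h^2 + 36*h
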